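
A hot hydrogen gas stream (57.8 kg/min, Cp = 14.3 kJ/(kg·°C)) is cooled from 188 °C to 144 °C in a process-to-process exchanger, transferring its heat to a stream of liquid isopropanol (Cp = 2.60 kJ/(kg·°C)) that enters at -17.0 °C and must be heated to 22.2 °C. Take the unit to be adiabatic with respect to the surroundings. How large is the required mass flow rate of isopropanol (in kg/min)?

ṁ_c = 357 kg/min

Heat released by hot stream: Q = 57.8 × 14.3 × (188 − 144) = 36368 kJ/min
Energy balance on cold side (adiabatic exchanger): Q = ṁ_c·Cp_c·(T_c,out − T_c,in)
ṁ_c = 36368 / [2.60 × (22.2 − -17.0)] = 356.83 kg/min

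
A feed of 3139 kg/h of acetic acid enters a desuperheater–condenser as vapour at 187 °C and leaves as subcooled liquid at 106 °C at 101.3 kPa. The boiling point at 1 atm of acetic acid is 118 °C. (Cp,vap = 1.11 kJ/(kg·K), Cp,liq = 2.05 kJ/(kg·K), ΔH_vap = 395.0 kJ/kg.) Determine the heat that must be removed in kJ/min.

Q_c = 26000 kJ/min

vapour 187→118 °C: -76.59 kJ/kg
condensation at 118 °C: -395 kJ/kg
liquid 118→106 °C: -24.6 kJ/kg
Δh = -76.59 + -395 + -24.6 = -496.19 kJ/kg
Q = ṁ·Δh = 3139 kg/h × -496.19 kJ/kg = -1.5575e+06 kJ/h
|Q| = 432.65 kW = 25959 kJ/min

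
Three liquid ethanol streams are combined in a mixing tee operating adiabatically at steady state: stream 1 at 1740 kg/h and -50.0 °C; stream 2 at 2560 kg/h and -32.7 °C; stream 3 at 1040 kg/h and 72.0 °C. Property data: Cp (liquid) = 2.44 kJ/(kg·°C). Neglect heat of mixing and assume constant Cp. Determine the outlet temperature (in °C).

T_out = -17.9 °C

No heat crosses the boundary, so H_out = H_in.
Σ ṁᵢCp,ᵢTᵢ = 1740×2.44×-50.0 + 2560×2.44×-32.7 + 1040×2.44×72.0 = -233830
Σ ṁᵢCp,ᵢ = 1740×2.44 + 2560×2.44 + 1040×2.44 = 13030
T_out = -233830 / 13030 = -17.946 °C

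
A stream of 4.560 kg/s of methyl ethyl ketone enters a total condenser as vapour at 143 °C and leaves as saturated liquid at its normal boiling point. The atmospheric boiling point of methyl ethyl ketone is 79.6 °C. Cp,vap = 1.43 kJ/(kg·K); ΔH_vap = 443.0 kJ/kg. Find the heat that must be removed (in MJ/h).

Q_c = 8760 MJ/h

vapour 143→79.6 °C: -90.662 kJ/kg
condensation at 79.6 °C: -443 kJ/kg
Δh = -90.662 + -443 = -533.66 kJ/kg
Q = ṁ·Δh = 4.560 kg/s × -533.66 kJ/kg = -2433.5 kJ/s
|Q| = 2433.5 kW = 8760.6 MJ/h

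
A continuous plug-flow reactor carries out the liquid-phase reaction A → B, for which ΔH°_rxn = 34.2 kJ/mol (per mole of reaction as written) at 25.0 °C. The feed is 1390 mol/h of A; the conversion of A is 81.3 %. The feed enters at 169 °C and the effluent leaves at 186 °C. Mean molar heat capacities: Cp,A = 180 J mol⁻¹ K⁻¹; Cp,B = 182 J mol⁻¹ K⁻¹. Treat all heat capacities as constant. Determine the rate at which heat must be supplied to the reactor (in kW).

Q_in = 12.0 kW

Extent of reaction ξ = 0.813 × 1390 = 1130.1 mol/h
Reaction term: ξ·ΔH°_rxn = 1130.1 × 34.2 = 38648 kJ/h
Sensible, feed 169→25 °C: -36029 kJ/h
Outlet flows (mol/h): A 259.93, B 1130.1
Sensible, products 25→186 °C: 40646 kJ/h
Q = ΔH = 43266 kJ/h = 12.018 kW
Heat supplied = 12.018 kW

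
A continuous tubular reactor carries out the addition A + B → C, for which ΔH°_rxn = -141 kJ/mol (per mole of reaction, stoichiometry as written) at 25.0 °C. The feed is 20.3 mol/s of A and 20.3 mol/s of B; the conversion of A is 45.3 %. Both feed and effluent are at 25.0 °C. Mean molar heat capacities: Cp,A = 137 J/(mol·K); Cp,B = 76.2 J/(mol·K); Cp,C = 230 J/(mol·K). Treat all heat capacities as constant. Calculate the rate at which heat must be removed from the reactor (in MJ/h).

Extent of reaction ξ = 0.453 × 20.3 = 9.1959 mol/s
Reaction term: ξ·ΔH°_rxn = 9.1959 × -141 = -1296.6 kJ/s
Q = ΔH = -1296.6 kJ/s = -1296.6 kW
Heat removed = 4667.8 MJ/h

Q_out = 4670 MJ/h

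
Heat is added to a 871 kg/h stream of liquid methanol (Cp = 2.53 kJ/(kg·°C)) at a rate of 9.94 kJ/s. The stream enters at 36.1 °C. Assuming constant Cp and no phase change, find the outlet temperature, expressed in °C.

T_out = 52.3 °C

Q = 9.94 kJ/s = 35784 kJ/h
ΔT = Q/(ṁ·Cp) = 35784/(871×2.53) = 16.239 K
T_out = 36.1 + 16.239 = 52.339 °C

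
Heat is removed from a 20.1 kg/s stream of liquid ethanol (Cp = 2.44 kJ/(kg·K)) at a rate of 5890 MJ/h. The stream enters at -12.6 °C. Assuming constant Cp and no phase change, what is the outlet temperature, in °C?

Q = 5890 MJ/h = 1636.1 kJ/s
ΔT = Q/(ṁ·Cp) = 1636.1/(20.1×2.44) = 33.36 K
T_out = -12.6 − 33.36 = -45.96 °C

T_out = -46.0 °C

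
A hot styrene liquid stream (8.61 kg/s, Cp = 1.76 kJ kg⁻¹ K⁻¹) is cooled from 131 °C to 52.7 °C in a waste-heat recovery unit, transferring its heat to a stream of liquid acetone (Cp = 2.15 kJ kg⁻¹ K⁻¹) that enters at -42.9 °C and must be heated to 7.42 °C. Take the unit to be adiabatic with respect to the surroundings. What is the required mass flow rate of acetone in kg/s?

Heat released by hot stream: Q = 8.61 × 1.76 × (131 − 52.7) = 1186.5 kJ/s
Energy balance on cold side (adiabatic exchanger): Q = ṁ_c·Cp_c·(T_c,out − T_c,in)
ṁ_c = 1186.5 / [2.15 × (7.42 − -42.9)] = 10.967 kg/s

ṁ_c = 11.0 kg/s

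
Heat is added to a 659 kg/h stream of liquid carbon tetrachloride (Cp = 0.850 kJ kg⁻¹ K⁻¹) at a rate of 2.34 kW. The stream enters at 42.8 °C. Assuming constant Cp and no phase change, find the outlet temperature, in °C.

T_out = 57.8 °C

Q = 2.34 kW = 8424 kJ/h
ΔT = Q/(ṁ·Cp) = 8424/(659×0.850) = 15.039 K
T_out = 42.8 + 15.039 = 57.839 °C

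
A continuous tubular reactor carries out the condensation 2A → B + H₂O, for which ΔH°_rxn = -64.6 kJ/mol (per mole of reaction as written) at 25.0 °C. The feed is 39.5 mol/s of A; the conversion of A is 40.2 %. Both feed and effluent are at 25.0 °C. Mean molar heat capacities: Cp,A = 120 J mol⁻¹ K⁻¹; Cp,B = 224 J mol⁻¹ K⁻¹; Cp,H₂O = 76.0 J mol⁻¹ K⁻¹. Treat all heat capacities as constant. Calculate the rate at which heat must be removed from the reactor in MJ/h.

Q_out = 1850 MJ/h

Extent of reaction ξ = 0.402 × 39.5 / 2 = 7.9395 mol/s
Reaction term: ξ·ΔH°_rxn = 7.9395 × -64.6 = -512.89 kJ/s
Q = ΔH = -512.89 kJ/s = -512.89 kW
Heat removed = 1846.4 MJ/h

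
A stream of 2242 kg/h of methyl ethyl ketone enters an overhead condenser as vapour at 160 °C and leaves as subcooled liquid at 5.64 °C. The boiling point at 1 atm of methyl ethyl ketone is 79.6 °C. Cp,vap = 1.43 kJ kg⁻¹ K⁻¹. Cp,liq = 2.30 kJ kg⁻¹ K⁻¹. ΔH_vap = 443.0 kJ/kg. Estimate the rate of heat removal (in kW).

Q_c = 453 kW

vapour 160→79.6 °C: -114.97 kJ/kg
condensation at 79.6 °C: -443 kJ/kg
liquid 79.6→5.64 °C: -170.11 kJ/kg
Δh = -114.97 + -443 + -170.11 = -728.08 kJ/kg
Q = ṁ·Δh = 2242 kg/h × -728.08 kJ/kg = -1.6324e+06 kJ/h
|Q| = 453.43 kW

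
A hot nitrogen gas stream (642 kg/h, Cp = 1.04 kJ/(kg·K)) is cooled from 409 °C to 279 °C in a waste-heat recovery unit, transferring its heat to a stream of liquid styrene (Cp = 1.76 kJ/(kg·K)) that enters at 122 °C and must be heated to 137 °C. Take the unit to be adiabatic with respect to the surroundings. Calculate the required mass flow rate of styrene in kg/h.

ṁ_c = 3290 kg/h

Heat released by hot stream: Q = 642 × 1.04 × (409 − 279) = 86798 kJ/h
Energy balance on cold side (adiabatic exchanger): Q = ṁ_c·Cp_c·(T_c,out − T_c,in)
ṁ_c = 86798 / [1.76 × (137 − 122)] = 3287.8 kg/h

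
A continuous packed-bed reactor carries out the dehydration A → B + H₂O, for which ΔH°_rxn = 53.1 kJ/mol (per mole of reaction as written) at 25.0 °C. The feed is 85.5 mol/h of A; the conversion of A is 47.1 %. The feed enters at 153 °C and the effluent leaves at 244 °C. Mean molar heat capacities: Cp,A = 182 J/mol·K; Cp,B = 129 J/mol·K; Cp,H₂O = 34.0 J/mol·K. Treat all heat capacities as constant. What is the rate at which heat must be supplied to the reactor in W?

Q_in = 941 W

Extent of reaction ξ = 0.471 × 85.5 = 40.27 mol/h
Reaction term: ξ·ΔH°_rxn = 40.27 × 53.1 = 2138.4 kJ/h
Sensible, feed 153→25 °C: -1991.8 kJ/h
Outlet flows (mol/h): A 45.23, B 40.27, H₂O 40.27
Sensible, products 25→244 °C: 3240.3 kJ/h
Q = ΔH = 3386.8 kJ/h = 0.94079 kW
Heat supplied = 940.79 W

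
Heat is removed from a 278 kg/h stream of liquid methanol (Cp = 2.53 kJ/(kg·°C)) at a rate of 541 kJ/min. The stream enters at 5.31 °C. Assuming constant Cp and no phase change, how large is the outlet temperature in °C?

T_out = -40.8 °C

Q = 541 kJ/min = 32460 kJ/h
ΔT = Q/(ṁ·Cp) = 32460/(278×2.53) = 46.151 K
T_out = 5.31 − 46.151 = -40.841 °C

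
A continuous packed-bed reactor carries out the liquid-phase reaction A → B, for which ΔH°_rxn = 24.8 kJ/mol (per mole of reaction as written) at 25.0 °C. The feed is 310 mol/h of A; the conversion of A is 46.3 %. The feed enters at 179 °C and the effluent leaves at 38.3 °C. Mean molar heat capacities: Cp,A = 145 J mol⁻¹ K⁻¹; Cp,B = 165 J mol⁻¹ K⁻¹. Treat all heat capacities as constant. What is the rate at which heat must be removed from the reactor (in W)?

Q_out = 757 W

Extent of reaction ξ = 0.463 × 310 = 143.53 mol/h
Reaction term: ξ·ΔH°_rxn = 143.53 × 24.8 = 3559.5 kJ/h
Sensible, feed 179→25 °C: -6922.3 kJ/h
Outlet flows (mol/h): A 166.47, B 143.53
Sensible, products 25→38.3 °C: 636.01 kJ/h
Q = ΔH = -2726.7 kJ/h = -0.75743 kW
Heat removed = 757.43 W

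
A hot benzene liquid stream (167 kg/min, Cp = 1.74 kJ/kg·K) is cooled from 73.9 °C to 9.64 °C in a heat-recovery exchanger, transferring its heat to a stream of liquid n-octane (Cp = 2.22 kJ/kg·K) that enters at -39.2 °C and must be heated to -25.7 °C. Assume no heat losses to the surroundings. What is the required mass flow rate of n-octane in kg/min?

Heat released by hot stream: Q = 167 × 1.74 × (73.9 − 9.64) = 18673 kJ/min
Energy balance on cold side (adiabatic exchanger): Q = ṁ_c·Cp_c·(T_c,out − T_c,in)
ṁ_c = 18673 / [2.22 × (-25.7 − -39.2)] = 623.05 kg/min

ṁ_c = 623 kg/min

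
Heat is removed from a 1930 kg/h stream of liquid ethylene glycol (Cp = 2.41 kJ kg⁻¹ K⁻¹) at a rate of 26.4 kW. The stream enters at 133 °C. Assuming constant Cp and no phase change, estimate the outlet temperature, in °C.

Q = 26.4 kW = 95040 kJ/h
ΔT = Q/(ṁ·Cp) = 95040/(1930×2.41) = 20.433 K
T_out = 133 − 20.433 = 112.57 °C

T_out = 113 °C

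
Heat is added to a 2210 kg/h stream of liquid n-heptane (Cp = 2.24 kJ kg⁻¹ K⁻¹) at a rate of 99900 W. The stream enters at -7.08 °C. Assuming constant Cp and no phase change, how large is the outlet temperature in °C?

T_out = 65.6 °C

Q = 99900 W = 359640 kJ/h
ΔT = Q/(ṁ·Cp) = 359640/(2210×2.24) = 72.649 K
T_out = -7.08 + 72.649 = 65.569 °C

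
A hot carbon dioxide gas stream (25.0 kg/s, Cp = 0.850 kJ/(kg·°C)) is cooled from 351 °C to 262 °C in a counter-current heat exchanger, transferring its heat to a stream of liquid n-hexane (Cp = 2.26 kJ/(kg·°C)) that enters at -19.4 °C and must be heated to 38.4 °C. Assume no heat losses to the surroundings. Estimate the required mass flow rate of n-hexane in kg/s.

ṁ_c = 14.5 kg/s

Heat released by hot stream: Q = 25.0 × 0.850 × (351 − 262) = 1891.2 kJ/s
Energy balance on cold side (adiabatic exchanger): Q = ṁ_c·Cp_c·(T_c,out − T_c,in)
ṁ_c = 1891.2 / [2.26 × (38.4 − -19.4)] = 14.478 kg/s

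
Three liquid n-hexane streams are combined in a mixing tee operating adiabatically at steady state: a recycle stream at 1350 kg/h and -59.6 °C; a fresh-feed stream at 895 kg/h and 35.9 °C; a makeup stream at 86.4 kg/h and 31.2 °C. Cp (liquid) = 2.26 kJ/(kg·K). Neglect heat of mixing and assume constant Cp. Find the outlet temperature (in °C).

T_out = -19.6 °C

Energy balance with Q = 0: Σ ṁᵢCp,ᵢ(T_out − Tᵢ) = 0
T_out = Σ ṁᵢCp,ᵢTᵢ / Σ ṁᵢCp,ᵢ
      = -103130 / 5269 = -19.574 °C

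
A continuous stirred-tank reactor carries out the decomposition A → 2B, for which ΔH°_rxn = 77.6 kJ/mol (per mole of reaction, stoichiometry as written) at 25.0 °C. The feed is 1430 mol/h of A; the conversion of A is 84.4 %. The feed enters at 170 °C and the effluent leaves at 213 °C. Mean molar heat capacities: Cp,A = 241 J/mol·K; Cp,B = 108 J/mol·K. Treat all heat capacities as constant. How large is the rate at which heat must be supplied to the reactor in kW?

Extent of reaction ξ = 0.844 × 1430 = 1206.9 mol/h
Reaction term: ξ·ΔH°_rxn = 1206.9 × 77.6 = 93657 kJ/h
Sensible, feed 170→25 °C: -49971 kJ/h
Outlet flows (mol/h): A 223.08, B 2413.8
Sensible, products 25→213 °C: 59118 kJ/h
Q = ΔH = 102800 kJ/h = 28.557 kW
Heat supplied = 28.557 kW

Q_in = 28.6 kW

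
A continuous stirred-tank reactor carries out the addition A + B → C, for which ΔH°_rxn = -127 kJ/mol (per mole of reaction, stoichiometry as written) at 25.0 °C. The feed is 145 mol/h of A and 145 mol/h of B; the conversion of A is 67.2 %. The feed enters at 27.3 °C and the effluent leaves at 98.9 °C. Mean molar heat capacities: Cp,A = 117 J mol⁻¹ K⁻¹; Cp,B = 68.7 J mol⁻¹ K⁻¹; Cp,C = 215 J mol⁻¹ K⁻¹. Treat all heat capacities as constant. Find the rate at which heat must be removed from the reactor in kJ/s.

Extent of reaction ξ = 0.672 × 145 = 97.44 mol/h
Reaction term: ξ·ΔH°_rxn = 97.44 × -127 = -12375 kJ/h
Sensible, feed 27.3→25 °C: -61.931 kJ/h
Outlet flows (mol/h): A 47.56, B 47.56, C 97.44
Sensible, products 25→98.9 °C: 2200.9 kJ/h
Q = ΔH = -10236 kJ/h = -2.8433 kW
Heat removed = 2.8433 kJ/s

Q_out = 2.84 kJ/s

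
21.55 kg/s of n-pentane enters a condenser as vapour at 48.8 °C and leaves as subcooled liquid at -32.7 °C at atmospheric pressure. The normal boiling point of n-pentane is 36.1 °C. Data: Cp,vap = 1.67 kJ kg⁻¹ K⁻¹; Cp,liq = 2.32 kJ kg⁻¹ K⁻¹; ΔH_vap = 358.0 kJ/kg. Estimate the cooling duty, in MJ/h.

vapour 48.8→36.1 °C: -21.209 kJ/kg
condensation at 36.1 °C: -358 kJ/kg
liquid 36.1→-32.7 °C: -159.62 kJ/kg
Δh = -21.209 + -358 + -159.62 = -538.83 kJ/kg
Q = ṁ·Δh = 21.55 kg/s × -538.83 kJ/kg = -11612 kJ/s
|Q| = 11612 kW = 41802 MJ/h

Q_c = 41800 MJ/h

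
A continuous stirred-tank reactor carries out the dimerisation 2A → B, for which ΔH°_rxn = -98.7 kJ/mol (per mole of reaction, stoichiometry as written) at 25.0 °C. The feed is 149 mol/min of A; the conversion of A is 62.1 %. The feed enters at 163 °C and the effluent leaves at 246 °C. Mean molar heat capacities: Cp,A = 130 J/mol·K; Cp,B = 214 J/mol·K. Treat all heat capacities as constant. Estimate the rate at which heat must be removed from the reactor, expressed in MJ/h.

Extent of reaction ξ = 0.621 × 149 / 2 = 46.264 mol/min
Reaction term: ξ·ΔH°_rxn = 46.264 × -98.7 = -4566.3 kJ/min
Sensible, feed 163→25 °C: -2673.1 kJ/min
Outlet flows (mol/min): A 56.471, B 46.264
Sensible, products 25→246 °C: 3810.4 kJ/min
Q = ΔH = -3428.9 kJ/min = -57.149 kW
Heat removed = 205.74 MJ/h

Q_out = 206 MJ/h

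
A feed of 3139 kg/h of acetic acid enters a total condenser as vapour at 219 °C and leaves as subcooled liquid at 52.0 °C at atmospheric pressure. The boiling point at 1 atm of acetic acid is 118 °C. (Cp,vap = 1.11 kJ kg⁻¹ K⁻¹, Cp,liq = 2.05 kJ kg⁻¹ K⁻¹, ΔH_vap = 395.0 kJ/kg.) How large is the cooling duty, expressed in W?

vapour 219→118 °C: -112.11 kJ/kg
condensation at 118 °C: -395 kJ/kg
liquid 118→52.0 °C: -135.3 kJ/kg
Δh = -112.11 + -395 + -135.3 = -642.41 kJ/kg
Q = ṁ·Δh = 3139 kg/h × -642.41 kJ/kg = -2.0165e+06 kJ/h
|Q| = 560.15 kW = 560150 W

Q_c = 560000 W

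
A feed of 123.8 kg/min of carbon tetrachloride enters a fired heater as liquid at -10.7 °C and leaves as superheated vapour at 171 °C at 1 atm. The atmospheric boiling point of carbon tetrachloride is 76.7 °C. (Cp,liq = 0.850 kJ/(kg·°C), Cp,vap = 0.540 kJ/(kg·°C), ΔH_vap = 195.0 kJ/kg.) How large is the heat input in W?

Q = 661000 W

liquid -10.7→76.7 °C: 74.29 kJ/kg
vaporisation at 76.7 °C: 195 kJ/kg
vapour 76.7→171 °C: 50.922 kJ/kg
Δh = 74.29 + 195 + 50.922 = 320.21 kJ/kg
Q = ṁ·Δh = 123.8 kg/min × 320.21 kJ/kg = 39642 kJ/min
|Q| = 660.7 kW = 660700 W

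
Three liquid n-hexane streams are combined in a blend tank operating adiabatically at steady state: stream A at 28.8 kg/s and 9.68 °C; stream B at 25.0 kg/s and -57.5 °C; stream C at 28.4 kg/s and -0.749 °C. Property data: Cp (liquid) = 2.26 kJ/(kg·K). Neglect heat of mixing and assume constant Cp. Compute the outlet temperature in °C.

No heat crosses the boundary, so H_out = H_in.
T_out = Σ ṁᵢCp,ᵢTᵢ / Σ ṁᵢCp,ᵢ
      = -2666.8 / 185.77 = -14.355 °C

T_out = -14.4 °C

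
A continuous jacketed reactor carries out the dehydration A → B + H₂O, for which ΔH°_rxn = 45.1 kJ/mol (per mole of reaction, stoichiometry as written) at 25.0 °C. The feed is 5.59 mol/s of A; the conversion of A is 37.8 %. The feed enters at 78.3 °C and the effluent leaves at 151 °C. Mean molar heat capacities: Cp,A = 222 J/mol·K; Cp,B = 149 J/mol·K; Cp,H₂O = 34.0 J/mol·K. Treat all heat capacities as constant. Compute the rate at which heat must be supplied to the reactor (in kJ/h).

Q_in = 630000 kJ/h

Extent of reaction ξ = 0.378 × 5.59 = 2.113 mol/s
Reaction term: ξ·ΔH°_rxn = 2.113 × 45.1 = 95.297 kJ/s
Sensible, feed 78.3→25 °C: -66.144 kJ/s
Outlet flows (mol/s): A 3.477, B 2.113, H₂O 2.113
Sensible, products 25→151 °C: 145.98 kJ/s
Q = ΔH = 175.13 kJ/s = 175.13 kW
Heat supplied = 630480 kJ/h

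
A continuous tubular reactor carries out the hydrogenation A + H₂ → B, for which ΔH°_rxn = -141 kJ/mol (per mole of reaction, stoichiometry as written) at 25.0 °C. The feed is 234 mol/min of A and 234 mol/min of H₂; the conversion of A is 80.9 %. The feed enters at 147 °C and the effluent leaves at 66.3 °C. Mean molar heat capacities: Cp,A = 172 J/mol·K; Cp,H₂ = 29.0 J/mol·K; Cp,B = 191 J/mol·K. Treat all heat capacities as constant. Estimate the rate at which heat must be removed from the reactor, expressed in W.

Q_out = 509000 W

Extent of reaction ξ = 0.809 × 234 = 189.31 mol/min
Reaction term: ξ·ΔH°_rxn = 189.31 × -141 = -26692 kJ/min
Sensible, feed 147→25 °C: -5738.1 kJ/min
Outlet flows (mol/min): A 44.694, H₂ 44.694, B 189.31
Sensible, products 25→66.3 °C: 1864.3 kJ/min
Q = ΔH = -30566 kJ/min = -509.43 kW
Heat removed = 509430 W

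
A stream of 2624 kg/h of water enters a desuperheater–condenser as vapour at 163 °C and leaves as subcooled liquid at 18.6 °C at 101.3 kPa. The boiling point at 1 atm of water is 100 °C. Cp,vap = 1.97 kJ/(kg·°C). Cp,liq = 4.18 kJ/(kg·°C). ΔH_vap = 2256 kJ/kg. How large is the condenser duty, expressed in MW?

Q_c = 1.98 MW

vapour 163→100 °C: -124.11 kJ/kg
condensation at 100 °C: -2256 kJ/kg
liquid 100→18.6 °C: -340.25 kJ/kg
Δh = -124.11 + -2256 + -340.25 = -2720.4 kJ/kg
Q = ṁ·Δh = 2624 kg/h × -2720.4 kJ/kg = -7.1382e+06 kJ/h
|Q| = 1982.8 kW = 1.9828 MW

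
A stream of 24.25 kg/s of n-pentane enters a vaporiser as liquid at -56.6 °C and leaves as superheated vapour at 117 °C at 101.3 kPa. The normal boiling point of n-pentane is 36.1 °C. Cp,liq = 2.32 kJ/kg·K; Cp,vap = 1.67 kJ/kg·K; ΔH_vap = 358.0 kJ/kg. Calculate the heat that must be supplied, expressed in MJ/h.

Q = 61800 MJ/h

liquid -56.6→36.1 °C: 215.06 kJ/kg
vaporisation at 36.1 °C: 358 kJ/kg
vapour 36.1→117 °C: 135.1 kJ/kg
Δh = 215.06 + 358 + 135.1 = 708.17 kJ/kg
Q = ṁ·Δh = 24.25 kg/s × 708.17 kJ/kg = 17173 kJ/s
|Q| = 17173 kW = 61823 MJ/h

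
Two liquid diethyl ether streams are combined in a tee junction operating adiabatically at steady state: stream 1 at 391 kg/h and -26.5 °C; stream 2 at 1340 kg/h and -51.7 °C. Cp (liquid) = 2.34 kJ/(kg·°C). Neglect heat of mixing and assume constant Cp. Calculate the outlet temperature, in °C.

No heat crosses the boundary, so H_out = H_in.
Σ ṁᵢCp,ᵢTᵢ = 391×2.34×-26.5 + 1340×2.34×-51.7 = -186360
Σ ṁᵢCp,ᵢ = 391×2.34 + 1340×2.34 = 4050.5
T_out = -186360 / 4050.5 = -46.008 °C

T_out = -46.0 °C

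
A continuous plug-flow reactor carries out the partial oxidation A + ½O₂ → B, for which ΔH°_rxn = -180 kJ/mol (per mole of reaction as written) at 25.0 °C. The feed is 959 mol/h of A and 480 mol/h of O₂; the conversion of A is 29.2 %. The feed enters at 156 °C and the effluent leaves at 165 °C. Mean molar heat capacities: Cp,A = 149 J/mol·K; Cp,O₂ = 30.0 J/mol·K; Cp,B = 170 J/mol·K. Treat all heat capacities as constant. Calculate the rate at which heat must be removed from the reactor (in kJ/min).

Q_out = 813 kJ/min

Extent of reaction ξ = 0.292 × 959 = 280.03 mol/h
Reaction term: ξ·ΔH°_rxn = 280.03 × -180 = -50405 kJ/h
Sensible, feed 156→25 °C: -20605 kJ/h
Outlet flows (mol/h): A 678.97, O₂ 339.99, B 280.03
Sensible, products 25→165 °C: 22256 kJ/h
Q = ΔH = -48754 kJ/h = -13.543 kW
Heat removed = 812.57 kJ/min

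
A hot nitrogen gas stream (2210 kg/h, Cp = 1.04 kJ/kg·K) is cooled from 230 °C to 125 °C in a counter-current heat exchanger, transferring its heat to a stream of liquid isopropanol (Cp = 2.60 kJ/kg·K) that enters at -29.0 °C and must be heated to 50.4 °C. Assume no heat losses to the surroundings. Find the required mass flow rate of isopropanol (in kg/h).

Heat released by hot stream: Q = 2210 × 1.04 × (230 − 125) = 241330 kJ/h
Energy balance on cold side (adiabatic exchanger): Q = ṁ_c·Cp_c·(T_c,out − T_c,in)
ṁ_c = 241330 / [2.60 × (50.4 − -29.0)] = 1169 kg/h

ṁ_c = 1170 kg/h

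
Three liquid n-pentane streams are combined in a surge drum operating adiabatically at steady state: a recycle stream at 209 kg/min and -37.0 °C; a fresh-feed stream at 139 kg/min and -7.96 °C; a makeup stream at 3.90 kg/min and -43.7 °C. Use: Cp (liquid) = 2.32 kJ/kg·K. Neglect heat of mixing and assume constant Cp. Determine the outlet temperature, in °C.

T_out = -25.6 °C

No heat crosses the boundary, so H_out = H_in.
T_out = Σ ṁᵢCp,ᵢTᵢ / Σ ṁᵢCp,ᵢ
      = -20903 / 816.41 = -25.603 °C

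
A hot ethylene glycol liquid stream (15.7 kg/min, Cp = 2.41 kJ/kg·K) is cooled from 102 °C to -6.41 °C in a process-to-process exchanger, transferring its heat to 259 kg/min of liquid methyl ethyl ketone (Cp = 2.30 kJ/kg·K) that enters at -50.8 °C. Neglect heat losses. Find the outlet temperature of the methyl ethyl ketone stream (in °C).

Heat released by hot stream: Q = 15.7 × 2.41 × (102 − -6.41) = 4101.9 kJ/min
Energy balance on cold side (adiabatic exchanger): Q = ṁ_c·Cp_c·(T_c,out − T_c,in)
T_c,out = -50.8 + 4101.9/(259 × 2.30) = -43.914 °C

T_c,out = -43.9 °C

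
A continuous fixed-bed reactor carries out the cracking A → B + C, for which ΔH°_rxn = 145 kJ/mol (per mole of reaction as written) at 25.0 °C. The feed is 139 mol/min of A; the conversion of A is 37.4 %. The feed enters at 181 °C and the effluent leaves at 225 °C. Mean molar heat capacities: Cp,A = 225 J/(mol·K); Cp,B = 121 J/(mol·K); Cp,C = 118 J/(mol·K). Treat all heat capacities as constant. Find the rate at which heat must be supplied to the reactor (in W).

Q_in = 151000 W

Extent of reaction ξ = 0.374 × 139 = 51.986 mol/min
Reaction term: ξ·ΔH°_rxn = 51.986 × 145 = 7538 kJ/min
Sensible, feed 181→25 °C: -4878.9 kJ/min
Outlet flows (mol/min): A 87.014, B 51.986, C 51.986
Sensible, products 25→225 °C: 6400.6 kJ/min
Q = ΔH = 9059.6 kJ/min = 150.99 kW
Heat supplied = 150990 W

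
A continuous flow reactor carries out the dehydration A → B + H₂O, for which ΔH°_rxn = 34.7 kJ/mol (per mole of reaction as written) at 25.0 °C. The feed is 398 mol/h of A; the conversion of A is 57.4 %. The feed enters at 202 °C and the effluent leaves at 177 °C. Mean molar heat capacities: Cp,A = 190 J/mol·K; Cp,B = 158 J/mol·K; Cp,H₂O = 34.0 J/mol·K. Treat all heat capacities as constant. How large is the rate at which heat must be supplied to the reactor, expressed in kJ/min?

Q_in = 102 kJ/min

Extent of reaction ξ = 0.574 × 398 = 228.45 mol/h
Reaction term: ξ·ΔH°_rxn = 228.45 × 34.7 = 7927.3 kJ/h
Sensible, feed 202→25 °C: -13385 kJ/h
Outlet flows (mol/h): A 169.55, B 228.45, H₂O 228.45
Sensible, products 25→177 °C: 11564 kJ/h
Q = ΔH = 6106.2 kJ/h = 1.6962 kW
Heat supplied = 101.77 kJ/min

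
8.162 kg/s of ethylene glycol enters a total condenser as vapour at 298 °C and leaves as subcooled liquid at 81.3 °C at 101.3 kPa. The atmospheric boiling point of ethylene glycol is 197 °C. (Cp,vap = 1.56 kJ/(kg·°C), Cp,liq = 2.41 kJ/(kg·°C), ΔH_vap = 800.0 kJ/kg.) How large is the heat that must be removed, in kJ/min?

vapour 298→197 °C: -157.56 kJ/kg
condensation at 197 °C: -800 kJ/kg
liquid 197→81.3 °C: -278.84 kJ/kg
Δh = -157.56 + -800 + -278.84 = -1236.4 kJ/kg
Q = ṁ·Δh = 8.162 kg/s × -1236.4 kJ/kg = -10091 kJ/s
|Q| = 10091 kW = 605490 kJ/min

Q_c = 605000 kJ/min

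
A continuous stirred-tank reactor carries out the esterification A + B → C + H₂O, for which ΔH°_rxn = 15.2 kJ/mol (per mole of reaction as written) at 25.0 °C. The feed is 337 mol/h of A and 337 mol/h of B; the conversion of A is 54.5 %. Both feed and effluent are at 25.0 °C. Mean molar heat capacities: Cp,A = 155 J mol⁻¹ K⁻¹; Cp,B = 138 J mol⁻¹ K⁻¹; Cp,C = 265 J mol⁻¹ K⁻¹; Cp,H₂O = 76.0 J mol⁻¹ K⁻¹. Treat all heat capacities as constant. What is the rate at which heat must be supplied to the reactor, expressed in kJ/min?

Q_in = 46.5 kJ/min

Extent of reaction ξ = 0.545 × 337 = 183.67 mol/h
Reaction term: ξ·ΔH°_rxn = 183.67 × 15.2 = 2791.7 kJ/h
Q = ΔH = 2791.7 kJ/h = 0.77547 kW
Heat supplied = 46.528 kJ/min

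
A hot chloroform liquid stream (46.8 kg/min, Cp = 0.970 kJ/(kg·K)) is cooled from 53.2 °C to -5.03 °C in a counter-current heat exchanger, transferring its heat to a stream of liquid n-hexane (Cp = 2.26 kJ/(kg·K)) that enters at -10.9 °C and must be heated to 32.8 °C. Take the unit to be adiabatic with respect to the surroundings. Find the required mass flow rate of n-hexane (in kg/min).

ṁ_c = 26.8 kg/min

Heat released by hot stream: Q = 46.8 × 0.970 × (53.2 − -5.03) = 2643.4 kJ/min
Energy balance on cold side (adiabatic exchanger): Q = ṁ_c·Cp_c·(T_c,out − T_c,in)
ṁ_c = 2643.4 / [2.26 × (32.8 − -10.9)] = 26.765 kg/min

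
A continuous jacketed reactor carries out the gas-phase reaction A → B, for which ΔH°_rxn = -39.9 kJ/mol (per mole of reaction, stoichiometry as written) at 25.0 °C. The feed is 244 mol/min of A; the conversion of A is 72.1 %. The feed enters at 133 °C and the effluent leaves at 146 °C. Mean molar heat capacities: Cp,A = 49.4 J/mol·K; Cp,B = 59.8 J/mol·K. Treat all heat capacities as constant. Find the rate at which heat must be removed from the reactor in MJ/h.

Extent of reaction ξ = 0.721 × 244 = 175.92 mol/min
Reaction term: ξ·ΔH°_rxn = 175.92 × -39.9 = -7019.4 kJ/min
Sensible, feed 133→25 °C: -1301.8 kJ/min
Outlet flows (mol/min): A 68.076, B 175.92
Sensible, products 25→146 °C: 1679.9 kJ/min
Q = ΔH = -6641.3 kJ/min = -110.69 kW
Heat removed = 398.48 MJ/h

Q_out = 398 MJ/h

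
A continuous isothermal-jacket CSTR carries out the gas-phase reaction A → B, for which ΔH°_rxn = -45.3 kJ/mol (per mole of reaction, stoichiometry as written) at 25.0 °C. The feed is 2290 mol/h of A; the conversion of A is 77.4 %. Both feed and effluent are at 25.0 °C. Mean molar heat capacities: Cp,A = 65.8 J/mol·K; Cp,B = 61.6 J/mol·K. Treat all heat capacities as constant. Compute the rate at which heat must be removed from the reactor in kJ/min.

Extent of reaction ξ = 0.774 × 2290 = 1772.5 mol/h
Reaction term: ξ·ΔH°_rxn = 1772.5 × -45.3 = -80292 kJ/h
Q = ΔH = -80292 kJ/h = -22.303 kW
Heat removed = 1338.2 kJ/min

Q_out = 1340 kJ/min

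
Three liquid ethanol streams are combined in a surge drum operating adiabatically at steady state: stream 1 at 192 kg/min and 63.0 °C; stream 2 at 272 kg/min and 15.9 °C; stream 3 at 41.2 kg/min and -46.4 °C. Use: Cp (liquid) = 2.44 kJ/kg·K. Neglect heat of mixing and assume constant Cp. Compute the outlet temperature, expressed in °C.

T_out = 28.7 °C

Adiabatic, steady state ⇒ Σ ṁᵢCp,ᵢ(T_out − Tᵢ) = 0
Σ ṁᵢCp,ᵢTᵢ = 192×2.44×63.0 + 272×2.44×15.9 + 41.2×2.44×-46.4 = 35402
Σ ṁᵢCp,ᵢ = 192×2.44 + 272×2.44 + 41.2×2.44 = 1232.7
T_out = 35402 / 1232.7 = 28.72 °C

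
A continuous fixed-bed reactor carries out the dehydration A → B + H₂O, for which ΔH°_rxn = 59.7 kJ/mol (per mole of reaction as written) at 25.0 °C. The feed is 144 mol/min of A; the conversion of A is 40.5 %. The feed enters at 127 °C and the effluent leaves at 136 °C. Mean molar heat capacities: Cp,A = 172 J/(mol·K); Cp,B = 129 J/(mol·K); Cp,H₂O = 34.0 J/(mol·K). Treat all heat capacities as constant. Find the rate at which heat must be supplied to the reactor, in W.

Q_in = 60800 W

Extent of reaction ξ = 0.405 × 144 = 58.32 mol/min
Reaction term: ξ·ΔH°_rxn = 58.32 × 59.7 = 3481.7 kJ/min
Sensible, feed 127→25 °C: -2526.3 kJ/min
Outlet flows (mol/min): A 85.68, B 58.32, H₂O 58.32
Sensible, products 25→136 °C: 2691 kJ/min
Q = ΔH = 3646.4 kJ/min = 60.773 kW
Heat supplied = 60773 W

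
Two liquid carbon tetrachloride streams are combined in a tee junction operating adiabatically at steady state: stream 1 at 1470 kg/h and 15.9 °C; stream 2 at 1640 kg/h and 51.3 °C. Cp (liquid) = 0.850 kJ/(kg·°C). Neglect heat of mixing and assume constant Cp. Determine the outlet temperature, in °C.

Energy balance with Q = 0: Σ ṁᵢCp,ᵢ(T_out − Tᵢ) = 0
T_out = Σ ṁᵢCp,ᵢTᵢ / Σ ṁᵢCp,ᵢ
      = 91379 / 2643.5 = 34.568 °C

T_out = 34.6 °C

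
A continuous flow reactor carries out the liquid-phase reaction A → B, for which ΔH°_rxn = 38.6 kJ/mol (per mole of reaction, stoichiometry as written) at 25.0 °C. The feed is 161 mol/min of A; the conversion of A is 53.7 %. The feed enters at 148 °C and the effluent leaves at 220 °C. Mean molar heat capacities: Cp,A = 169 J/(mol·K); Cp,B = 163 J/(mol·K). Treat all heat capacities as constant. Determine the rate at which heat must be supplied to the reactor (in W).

Q_in = 86600 W

Extent of reaction ξ = 0.537 × 161 = 86.457 mol/min
Reaction term: ξ·ΔH°_rxn = 86.457 × 38.6 = 3337.2 kJ/min
Sensible, feed 148→25 °C: -3346.7 kJ/min
Outlet flows (mol/min): A 74.543, B 86.457
Sensible, products 25→220 °C: 5204.6 kJ/min
Q = ΔH = 5195.1 kJ/min = 86.586 kW
Heat supplied = 86586 W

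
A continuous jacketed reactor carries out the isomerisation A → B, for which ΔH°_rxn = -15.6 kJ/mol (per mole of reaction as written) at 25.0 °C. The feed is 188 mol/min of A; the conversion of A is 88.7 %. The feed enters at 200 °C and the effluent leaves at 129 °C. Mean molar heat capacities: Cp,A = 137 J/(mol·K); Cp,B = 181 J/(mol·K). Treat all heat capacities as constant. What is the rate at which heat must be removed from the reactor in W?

Q_out = 61100 W

Extent of reaction ξ = 0.887 × 188 = 166.76 mol/min
Reaction term: ξ·ΔH°_rxn = 166.76 × -15.6 = -2601.4 kJ/min
Sensible, feed 200→25 °C: -4507.3 kJ/min
Outlet flows (mol/min): A 21.244, B 166.76
Sensible, products 25→129 °C: 3441.7 kJ/min
Q = ΔH = -3667 kJ/min = -61.117 kW
Heat removed = 61117 W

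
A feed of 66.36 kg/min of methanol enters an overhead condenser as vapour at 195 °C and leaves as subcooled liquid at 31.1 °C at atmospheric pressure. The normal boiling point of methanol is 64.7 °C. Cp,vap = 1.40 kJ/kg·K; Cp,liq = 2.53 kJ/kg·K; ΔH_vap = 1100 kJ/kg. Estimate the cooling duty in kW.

Q_c = 1510 kW

vapour 195→64.7 °C: -182.42 kJ/kg
condensation at 64.7 °C: -1100 kJ/kg
liquid 64.7→31.1 °C: -85.008 kJ/kg
Δh = -182.42 + -1100 + -85.008 = -1367.4 kJ/kg
Q = ṁ·Δh = 66.36 kg/min × -1367.4 kJ/kg = -90743 kJ/min
|Q| = 1512.4 kW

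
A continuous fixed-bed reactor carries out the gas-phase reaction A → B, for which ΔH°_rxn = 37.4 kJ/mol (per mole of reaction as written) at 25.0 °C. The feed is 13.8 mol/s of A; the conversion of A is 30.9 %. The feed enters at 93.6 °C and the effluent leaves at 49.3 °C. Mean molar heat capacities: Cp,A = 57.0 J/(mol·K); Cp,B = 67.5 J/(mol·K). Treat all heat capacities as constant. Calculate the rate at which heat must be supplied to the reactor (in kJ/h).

Q_in = 453000 kJ/h

Extent of reaction ξ = 0.309 × 13.8 = 4.2642 mol/s
Reaction term: ξ·ΔH°_rxn = 4.2642 × 37.4 = 159.48 kJ/s
Sensible, feed 93.6→25 °C: -53.961 kJ/s
Outlet flows (mol/s): A 9.5358, B 4.2642
Sensible, products 25→49.3 °C: 20.202 kJ/s
Q = ΔH = 125.72 kJ/s = 125.72 kW
Heat supplied = 452600 kJ/h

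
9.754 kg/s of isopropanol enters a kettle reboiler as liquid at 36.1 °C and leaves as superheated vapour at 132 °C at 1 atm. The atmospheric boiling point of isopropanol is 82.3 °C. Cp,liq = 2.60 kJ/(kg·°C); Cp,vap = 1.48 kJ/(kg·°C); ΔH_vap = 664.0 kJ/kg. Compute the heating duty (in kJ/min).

liquid 36.1→82.3 °C: 120.12 kJ/kg
vaporisation at 82.3 °C: 664 kJ/kg
vapour 82.3→132 °C: 73.556 kJ/kg
Δh = 120.12 + 664 + 73.556 = 857.68 kJ/kg
Q = ṁ·Δh = 9.754 kg/s × 857.68 kJ/kg = 8365.8 kJ/s
|Q| = 8365.8 kW = 501950 kJ/min

Q = 502000 kJ/min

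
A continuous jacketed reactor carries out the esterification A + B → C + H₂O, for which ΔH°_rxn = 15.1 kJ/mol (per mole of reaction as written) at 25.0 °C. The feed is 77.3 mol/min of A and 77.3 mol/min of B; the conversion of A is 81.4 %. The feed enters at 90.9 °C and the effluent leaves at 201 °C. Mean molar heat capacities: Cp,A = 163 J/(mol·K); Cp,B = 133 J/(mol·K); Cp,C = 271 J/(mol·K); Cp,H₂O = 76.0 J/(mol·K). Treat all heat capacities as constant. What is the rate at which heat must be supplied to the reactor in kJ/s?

Extent of reaction ξ = 0.814 × 77.3 = 62.922 mol/min
Reaction term: ξ·ΔH°_rxn = 62.922 × 15.1 = 950.13 kJ/min
Sensible, feed 90.9→25 °C: -1507.8 kJ/min
Outlet flows (mol/min): A 14.378, B 14.378, C 62.922, H₂O 62.922
Sensible, products 25→201 °C: 4591.8 kJ/min
Q = ΔH = 4034.1 kJ/min = 67.235 kW
Heat supplied = 67.235 kJ/s

Q_in = 67.2 kJ/s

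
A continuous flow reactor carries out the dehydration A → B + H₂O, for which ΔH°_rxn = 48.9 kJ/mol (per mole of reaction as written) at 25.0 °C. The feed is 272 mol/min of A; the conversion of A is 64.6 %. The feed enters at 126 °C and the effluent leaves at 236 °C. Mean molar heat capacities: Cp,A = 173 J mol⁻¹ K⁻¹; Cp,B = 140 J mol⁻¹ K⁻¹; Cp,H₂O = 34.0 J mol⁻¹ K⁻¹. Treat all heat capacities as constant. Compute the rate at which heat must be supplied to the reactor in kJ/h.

Extent of reaction ξ = 0.646 × 272 = 175.71 mol/min
Reaction term: ξ·ΔH°_rxn = 175.71 × 48.9 = 8592.3 kJ/min
Sensible, feed 126→25 °C: -4752.7 kJ/min
Outlet flows (mol/min): A 96.288, B 175.71, H₂O 175.71
Sensible, products 25→236 °C: 9965.9 kJ/min
Q = ΔH = 13806 kJ/min = 230.09 kW
Heat supplied = 828330 kJ/h

Q_in = 828000 kJ/h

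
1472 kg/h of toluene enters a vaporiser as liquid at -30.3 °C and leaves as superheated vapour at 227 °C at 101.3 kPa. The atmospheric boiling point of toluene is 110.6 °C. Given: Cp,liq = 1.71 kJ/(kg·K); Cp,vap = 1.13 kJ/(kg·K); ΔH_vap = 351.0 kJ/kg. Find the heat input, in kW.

Q = 296 kW

liquid -30.3→110.6 °C: 240.94 kJ/kg
vaporisation at 110.6 °C: 351 kJ/kg
vapour 110.6→227 °C: 131.53 kJ/kg
Δh = 240.94 + 351 + 131.53 = 723.47 kJ/kg
Q = ṁ·Δh = 1472 kg/h × 723.47 kJ/kg = 1.0649e+06 kJ/h
|Q| = 295.82 kW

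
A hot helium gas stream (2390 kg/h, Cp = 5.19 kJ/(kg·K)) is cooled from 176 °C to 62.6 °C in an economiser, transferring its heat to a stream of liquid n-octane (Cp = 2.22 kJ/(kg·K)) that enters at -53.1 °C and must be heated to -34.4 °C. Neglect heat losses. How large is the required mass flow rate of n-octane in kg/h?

Heat released by hot stream: Q = 2390 × 5.19 × (176 − 62.6) = 1.4066e+06 kJ/h
Energy balance on cold side (adiabatic exchanger): Q = ṁ_c·Cp_c·(T_c,out − T_c,in)
ṁ_c = 1.4066e+06 / [2.22 × (-34.4 − -53.1)] = 33883 kg/h

ṁ_c = 33900 kg/h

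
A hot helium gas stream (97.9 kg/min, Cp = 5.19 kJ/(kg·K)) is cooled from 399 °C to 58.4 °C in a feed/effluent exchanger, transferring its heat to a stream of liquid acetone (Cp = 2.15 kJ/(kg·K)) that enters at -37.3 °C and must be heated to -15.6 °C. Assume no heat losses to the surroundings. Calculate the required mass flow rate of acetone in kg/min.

Heat released by hot stream: Q = 97.9 × 5.19 × (399 − 58.4) = 173060 kJ/min
Energy balance on cold side (adiabatic exchanger): Q = ṁ_c·Cp_c·(T_c,out − T_c,in)
ṁ_c = 173060 / [2.15 × (-15.6 − -37.3)] = 3709.3 kg/min

ṁ_c = 3710 kg/min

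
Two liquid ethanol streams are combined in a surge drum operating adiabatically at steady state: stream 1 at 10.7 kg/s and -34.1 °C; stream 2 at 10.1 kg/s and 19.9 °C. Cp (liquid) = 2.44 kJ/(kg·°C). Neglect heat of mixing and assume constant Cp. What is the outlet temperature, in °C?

No heat crosses the boundary, so H_out = H_in.
T_out = Σ ṁᵢCp,ᵢTᵢ / Σ ṁᵢCp,ᵢ
      = -399.87 / 50.752 = -7.8788 °C

T_out = -7.88 °C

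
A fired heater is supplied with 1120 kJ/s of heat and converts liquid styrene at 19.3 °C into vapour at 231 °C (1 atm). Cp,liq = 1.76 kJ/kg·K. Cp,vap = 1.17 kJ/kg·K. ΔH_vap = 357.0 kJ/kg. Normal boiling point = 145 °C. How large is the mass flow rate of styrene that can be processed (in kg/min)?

ṁ = 99.0 kg/min

Δh = 1.76×(145−19.3) + 357.0 + 1.17×(231−145) = 678.85 kJ/kg
Q = 1120 kJ/s = 1120 kJ/s = 67200 kJ/min
ṁ = Q/Δh = 67200 / 678.85 = 98.991 kg/min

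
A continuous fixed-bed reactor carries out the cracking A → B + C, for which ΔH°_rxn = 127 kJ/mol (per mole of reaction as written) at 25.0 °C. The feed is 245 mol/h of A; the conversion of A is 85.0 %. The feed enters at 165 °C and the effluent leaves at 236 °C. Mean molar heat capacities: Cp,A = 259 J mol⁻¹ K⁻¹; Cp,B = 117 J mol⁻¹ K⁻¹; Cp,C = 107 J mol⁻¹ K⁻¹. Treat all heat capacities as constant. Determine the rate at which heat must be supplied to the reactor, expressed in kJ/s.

Q_in = 8.17 kJ/s

Extent of reaction ξ = 0.850 × 245 = 208.25 mol/h
Reaction term: ξ·ΔH°_rxn = 208.25 × 127 = 26448 kJ/h
Sensible, feed 165→25 °C: -8883.7 kJ/h
Outlet flows (mol/h): A 36.75, B 208.25, C 208.25
Sensible, products 25→236 °C: 11851 kJ/h
Q = ΔH = 29415 kJ/h = 8.1709 kW
Heat supplied = 8.1709 kJ/s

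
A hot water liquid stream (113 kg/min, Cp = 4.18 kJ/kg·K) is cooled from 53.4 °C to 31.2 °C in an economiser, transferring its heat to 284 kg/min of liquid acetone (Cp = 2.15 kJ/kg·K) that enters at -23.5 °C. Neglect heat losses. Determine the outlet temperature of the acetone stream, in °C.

Heat released by hot stream: Q = 113 × 4.18 × (53.4 − 31.2) = 10486 kJ/min
Energy balance on cold side (adiabatic exchanger): Q = ṁ_c·Cp_c·(T_c,out − T_c,in)
T_c,out = -23.5 + 10486/(284 × 2.15) = -6.3268 °C

T_c,out = -6.33 °C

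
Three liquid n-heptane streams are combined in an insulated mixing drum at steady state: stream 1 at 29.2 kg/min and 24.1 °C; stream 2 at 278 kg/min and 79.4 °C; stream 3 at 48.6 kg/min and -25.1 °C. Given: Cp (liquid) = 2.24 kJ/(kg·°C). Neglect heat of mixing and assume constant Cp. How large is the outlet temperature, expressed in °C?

T_out = 60.6 °C

No heat crosses the boundary, so H_out = H_in.
Σ ṁᵢCp,ᵢTᵢ = 29.2×2.24×24.1 + 278×2.24×79.4 + 48.6×2.24×-25.1 = 48288
Σ ṁᵢCp,ᵢ = 29.2×2.24 + 278×2.24 + 48.6×2.24 = 796.99
T_out = 48288 / 796.99 = 60.588 °C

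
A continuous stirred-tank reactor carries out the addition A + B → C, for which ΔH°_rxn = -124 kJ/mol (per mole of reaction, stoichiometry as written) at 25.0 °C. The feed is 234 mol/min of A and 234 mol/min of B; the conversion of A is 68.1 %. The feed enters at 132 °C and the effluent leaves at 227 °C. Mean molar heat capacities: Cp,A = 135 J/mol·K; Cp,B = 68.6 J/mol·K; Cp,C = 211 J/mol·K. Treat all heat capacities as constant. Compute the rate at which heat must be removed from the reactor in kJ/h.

Extent of reaction ξ = 0.681 × 234 = 159.35 mol/min
Reaction term: ξ·ΔH°_rxn = 159.35 × -124 = -19760 kJ/min
Sensible, feed 132→25 °C: -5097.7 kJ/min
Outlet flows (mol/min): A 74.646, B 74.646, C 159.35
Sensible, products 25→227 °C: 9862 kJ/min
Q = ΔH = -14996 kJ/min = -249.93 kW
Heat removed = 899740 kJ/h

Q_out = 900000 kJ/h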